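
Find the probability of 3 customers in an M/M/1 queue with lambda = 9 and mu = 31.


rho = 9/31; P(n) = (1-rho)*rho^n = (1-9/31)*(9/31)^3 = 0.0174

0.0174


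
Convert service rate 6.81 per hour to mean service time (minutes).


Mean service time = 60/mu = 60/6.81 = 8.81 minutes

8.81 minutes


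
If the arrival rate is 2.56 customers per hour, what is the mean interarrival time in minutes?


Mean interarrival time = 60/lambda = 60/2.56 = 23.44 minutes

23.44 minutes


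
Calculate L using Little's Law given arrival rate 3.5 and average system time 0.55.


L = lambda * W = 3.5 * 0.55 = 1.93

1.93


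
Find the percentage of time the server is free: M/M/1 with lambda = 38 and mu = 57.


Idle fraction = (1 - rho) * 100 = (1 - 38/57) * 100 = 33.3%

33.3%


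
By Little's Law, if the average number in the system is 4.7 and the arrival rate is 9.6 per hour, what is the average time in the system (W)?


W = L / lambda = 4.7 / 9.6 = 0.4896 hours

0.4896 hours


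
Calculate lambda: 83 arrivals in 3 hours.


lambda = total arrivals / time = 83 / 3 = 27.67 per hour

27.67 per hour


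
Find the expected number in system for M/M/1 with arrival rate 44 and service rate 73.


rho = 44/73; L = rho/(1-rho) = 1.52

1.52


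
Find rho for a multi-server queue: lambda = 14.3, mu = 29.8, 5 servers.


rho = lambda / (c * mu) = 14.3 / (5 * 29.8) = 0.096

0.096


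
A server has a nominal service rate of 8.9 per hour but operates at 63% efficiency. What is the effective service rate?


Effective rate = mu * efficiency = 8.9 * 0.63 = 5.61 per hour

5.61 per hour


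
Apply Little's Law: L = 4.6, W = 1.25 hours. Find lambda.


lambda = L / W = 4.6 / 1.25 = 3.68 per hour

3.68 per hour


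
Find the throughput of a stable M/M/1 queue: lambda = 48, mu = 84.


For a stable queue (lambda < mu), throughput = lambda = 48 per hour

48 per hour


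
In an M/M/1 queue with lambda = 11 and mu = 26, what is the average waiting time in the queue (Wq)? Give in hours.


rho = 11/26; Wq = rho/(mu - lambda) = 0.0282 hours

0.0282 hours


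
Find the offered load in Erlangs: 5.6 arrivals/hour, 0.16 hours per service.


Offered load a = lambda * E[S] = 5.6 * 0.16 = 0.9 Erlangs

0.9 Erlangs


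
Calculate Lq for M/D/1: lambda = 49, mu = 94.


M/D/1: Lq = rho^2 / (2*(1-rho)) where rho = 49/94; Lq = 0.28

0.28


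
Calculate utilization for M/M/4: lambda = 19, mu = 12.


rho = lambda/(c*mu) = 19/(4*12) = 0.3958

0.3958


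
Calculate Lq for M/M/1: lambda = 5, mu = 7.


rho = 5/7; Lq = rho^2/(1-rho) = 1.79

1.79


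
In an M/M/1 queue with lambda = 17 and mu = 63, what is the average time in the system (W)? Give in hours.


W = 1/(mu - lambda) = 1/(63 - 17) = 0.0217 hours

0.0217 hours


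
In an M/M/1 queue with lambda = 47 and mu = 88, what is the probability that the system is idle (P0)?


P0 = 1 - rho = 1 - 47/88 = 0.4659

0.4659


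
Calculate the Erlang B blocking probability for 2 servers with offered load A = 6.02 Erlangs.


B(N,A) = (A^N/N!) / sum(A^k/k!, k=0..N) with N=2, A=6.02 = 0.7208

0.7208


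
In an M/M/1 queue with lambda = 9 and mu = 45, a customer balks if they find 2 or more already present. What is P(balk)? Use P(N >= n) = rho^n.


P(N >= 2) = rho^2 = (9/45)^2 = 0.04

0.04


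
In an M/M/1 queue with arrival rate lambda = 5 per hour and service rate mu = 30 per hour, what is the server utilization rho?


rho = lambda/mu = 5/30 = 0.1667

0.1667


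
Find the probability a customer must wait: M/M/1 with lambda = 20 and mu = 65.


P(wait) = rho = lambda/mu = 20/65 = 0.3077

0.3077


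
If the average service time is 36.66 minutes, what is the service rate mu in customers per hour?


mu = 60 / avg_service_time = 60 / 36.66 = 1.64 per hour

1.64 per hour


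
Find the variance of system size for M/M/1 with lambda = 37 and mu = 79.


rho = 37/79; Var(N) = rho/(1-rho)^2 = 1.66

1.66


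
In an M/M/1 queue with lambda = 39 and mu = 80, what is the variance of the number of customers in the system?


rho = 39/80; Var(N) = rho/(1-rho)^2 = 1.86

1.86


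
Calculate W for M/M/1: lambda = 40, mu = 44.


W = 1/(mu - lambda) = 1/(44 - 40) = 0.25 hours

0.25 hours


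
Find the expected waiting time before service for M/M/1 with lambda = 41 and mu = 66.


rho = 41/66; Wq = rho/(mu - lambda) = 0.0248 hours

0.0248 hours


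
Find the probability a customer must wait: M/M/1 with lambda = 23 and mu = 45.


P(wait) = rho = lambda/mu = 23/45 = 0.5111

0.5111


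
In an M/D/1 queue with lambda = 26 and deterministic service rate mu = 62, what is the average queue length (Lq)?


M/D/1: Lq = rho^2 / (2*(1-rho)) where rho = 26/62; Lq = 0.15

0.15


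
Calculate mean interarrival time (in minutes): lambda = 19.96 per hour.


Mean interarrival time = 60/lambda = 60/19.96 = 3.01 minutes

3.01 minutes


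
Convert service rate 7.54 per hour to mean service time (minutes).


Mean service time = 60/mu = 60/7.54 = 7.96 minutes

7.96 minutes


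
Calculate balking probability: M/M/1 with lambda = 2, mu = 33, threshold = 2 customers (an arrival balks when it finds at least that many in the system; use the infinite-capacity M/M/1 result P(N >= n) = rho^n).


P(N >= 2) = rho^2 = (2/33)^2 = 0.0037

0.0037


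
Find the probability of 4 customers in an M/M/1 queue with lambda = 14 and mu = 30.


rho = 14/30; P(n) = (1-rho)*rho^n = (1-14/30)*(14/30)^4 = 0.0253

0.0253


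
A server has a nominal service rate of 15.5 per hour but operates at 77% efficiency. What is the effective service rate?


Effective rate = mu * efficiency = 15.5 * 0.77 = 11.94 per hour

11.94 per hour


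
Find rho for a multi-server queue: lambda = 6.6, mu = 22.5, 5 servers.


rho = lambda / (c * mu) = 6.6 / (5 * 22.5) = 0.0587

0.0587


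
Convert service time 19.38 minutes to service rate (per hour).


mu = 60 / avg_service_time = 60 / 19.38 = 3.1 per hour

3.1 per hour


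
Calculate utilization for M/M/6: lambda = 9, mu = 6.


rho = lambda/(c*mu) = 9/(6*6) = 0.25

0.25


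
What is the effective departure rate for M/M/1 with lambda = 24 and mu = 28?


For a stable queue (lambda < mu), throughput = lambda = 24 per hour

24 per hour


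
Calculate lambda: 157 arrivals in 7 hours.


lambda = total arrivals / time = 157 / 7 = 22.43 per hour

22.43 per hour


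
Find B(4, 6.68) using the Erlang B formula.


B(N,A) = (A^N/N!) / sum(A^k/k!, k=0..N) with N=4, A=6.68 = 0.5101

0.5101


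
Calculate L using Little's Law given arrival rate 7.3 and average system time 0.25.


L = lambda * W = 7.3 * 0.25 = 1.83

1.83


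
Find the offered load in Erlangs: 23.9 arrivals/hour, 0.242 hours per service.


Offered load a = lambda * E[S] = 23.9 * 0.242 = 5.78 Erlangs

5.78 Erlangs


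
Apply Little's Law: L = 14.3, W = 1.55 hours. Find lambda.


lambda = L / W = 14.3 / 1.55 = 9.23 per hour

9.23 per hour


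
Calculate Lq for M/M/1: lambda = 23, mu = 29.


rho = 23/29; Lq = rho^2/(1-rho) = 3.04

3.04


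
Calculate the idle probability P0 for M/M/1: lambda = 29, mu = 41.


P0 = 1 - rho = 1 - 29/41 = 0.2927

0.2927


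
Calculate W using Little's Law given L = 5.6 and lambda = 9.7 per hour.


W = L / lambda = 5.6 / 9.7 = 0.5773 hours

0.5773 hours


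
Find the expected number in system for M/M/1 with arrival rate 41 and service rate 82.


rho = 41/82; L = rho/(1-rho) = 1.0

1.0


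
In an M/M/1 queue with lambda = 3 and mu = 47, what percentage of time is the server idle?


Idle fraction = (1 - rho) * 100 = (1 - 3/47) * 100 = 93.6%

93.6%


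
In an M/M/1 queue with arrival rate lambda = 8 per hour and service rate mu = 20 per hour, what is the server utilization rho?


rho = lambda/mu = 8/20 = 0.4

0.4


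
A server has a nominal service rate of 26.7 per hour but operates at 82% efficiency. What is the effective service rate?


Effective rate = mu * efficiency = 26.7 * 0.82 = 21.89 per hour

21.89 per hour


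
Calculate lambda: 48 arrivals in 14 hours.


lambda = total arrivals / time = 48 / 14 = 3.43 per hour

3.43 per hour


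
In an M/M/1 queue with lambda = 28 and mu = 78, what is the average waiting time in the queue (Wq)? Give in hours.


rho = 28/78; Wq = rho/(mu - lambda) = 0.0072 hours

0.0072 hours


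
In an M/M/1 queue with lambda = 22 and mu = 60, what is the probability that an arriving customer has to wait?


P(wait) = rho = lambda/mu = 22/60 = 0.3667

0.3667


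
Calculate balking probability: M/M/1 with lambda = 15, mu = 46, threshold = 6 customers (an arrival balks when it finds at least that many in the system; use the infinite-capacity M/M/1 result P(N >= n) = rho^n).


P(N >= 6) = rho^6 = (15/46)^6 = 0.0012

0.0012


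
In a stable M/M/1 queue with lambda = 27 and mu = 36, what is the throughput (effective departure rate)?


For a stable queue (lambda < mu), throughput = lambda = 27 per hour

27 per hour


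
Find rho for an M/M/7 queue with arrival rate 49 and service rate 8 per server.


rho = lambda/(c*mu) = 49/(7*8) = 0.875

0.875


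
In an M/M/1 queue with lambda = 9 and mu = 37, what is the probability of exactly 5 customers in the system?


rho = 9/37; P(n) = (1-rho)*rho^n = (1-9/37)*(9/37)^5 = 0.0006

0.0006


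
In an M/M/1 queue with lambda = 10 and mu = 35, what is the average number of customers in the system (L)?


rho = 10/35; L = rho/(1-rho) = 0.4

0.4


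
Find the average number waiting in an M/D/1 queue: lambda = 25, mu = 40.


M/D/1: Lq = rho^2 / (2*(1-rho)) where rho = 25/40; Lq = 0.52

0.52


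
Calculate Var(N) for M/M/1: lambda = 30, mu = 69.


rho = 30/69; Var(N) = rho/(1-rho)^2 = 1.36

1.36


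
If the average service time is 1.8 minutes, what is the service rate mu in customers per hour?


mu = 60 / avg_service_time = 60 / 1.8 = 33.33 per hour

33.33 per hour


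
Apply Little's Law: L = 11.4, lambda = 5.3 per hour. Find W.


W = L / lambda = 11.4 / 5.3 = 2.1509 hours

2.1509 hours


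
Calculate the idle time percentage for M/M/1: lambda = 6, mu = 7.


Idle fraction = (1 - rho) * 100 = (1 - 6/7) * 100 = 14.3%

14.3%


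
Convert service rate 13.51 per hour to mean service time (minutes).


Mean service time = 60/mu = 60/13.51 = 4.44 minutes

4.44 minutes


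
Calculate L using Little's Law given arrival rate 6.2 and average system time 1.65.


L = lambda * W = 6.2 * 1.65 = 10.23

10.23


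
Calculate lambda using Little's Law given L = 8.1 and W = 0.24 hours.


lambda = L / W = 8.1 / 0.24 = 33.75 per hour

33.75 per hour


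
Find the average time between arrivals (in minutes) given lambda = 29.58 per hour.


Mean interarrival time = 60/lambda = 60/29.58 = 2.03 minutes

2.03 minutes


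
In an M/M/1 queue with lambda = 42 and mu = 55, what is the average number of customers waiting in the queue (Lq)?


rho = 42/55; Lq = rho^2/(1-rho) = 2.47

2.47


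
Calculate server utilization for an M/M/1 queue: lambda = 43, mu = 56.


rho = lambda/mu = 43/56 = 0.7679

0.7679


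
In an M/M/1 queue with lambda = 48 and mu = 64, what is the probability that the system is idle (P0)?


P0 = 1 - rho = 1 - 48/64 = 0.25

0.25


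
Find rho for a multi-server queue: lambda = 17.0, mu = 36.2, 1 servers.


rho = lambda / (c * mu) = 17.0 / (1 * 36.2) = 0.4696

0.4696


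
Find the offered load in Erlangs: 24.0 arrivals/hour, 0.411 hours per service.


Offered load a = lambda * E[S] = 24.0 * 0.411 = 9.86 Erlangs

9.86 Erlangs


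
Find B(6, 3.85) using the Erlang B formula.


B(N,A) = (A^N/N!) / sum(A^k/k!, k=0..N) with N=6, A=3.85 = 0.1064

0.1064


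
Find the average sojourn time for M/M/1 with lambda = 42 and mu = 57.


W = 1/(mu - lambda) = 1/(57 - 42) = 0.0667 hours

0.0667 hours


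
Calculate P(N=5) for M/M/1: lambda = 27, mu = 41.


rho = 27/41; P(n) = (1-rho)*rho^n = (1-27/41)*(27/41)^5 = 0.0423

0.0423


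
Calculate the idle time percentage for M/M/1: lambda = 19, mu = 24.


Idle fraction = (1 - rho) * 100 = (1 - 19/24) * 100 = 20.8%

20.8%


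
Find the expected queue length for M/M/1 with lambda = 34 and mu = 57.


rho = 34/57; Lq = rho^2/(1-rho) = 0.88

0.88


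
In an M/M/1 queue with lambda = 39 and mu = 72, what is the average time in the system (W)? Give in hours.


W = 1/(mu - lambda) = 1/(72 - 39) = 0.0303 hours

0.0303 hours


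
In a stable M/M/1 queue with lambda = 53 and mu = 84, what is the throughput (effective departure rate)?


For a stable queue (lambda < mu), throughput = lambda = 53 per hour

53 per hour


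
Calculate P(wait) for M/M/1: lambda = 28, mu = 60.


P(wait) = rho = lambda/mu = 28/60 = 0.4667

0.4667


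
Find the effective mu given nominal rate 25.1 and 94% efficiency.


Effective rate = mu * efficiency = 25.1 * 0.94 = 23.59 per hour

23.59 per hour


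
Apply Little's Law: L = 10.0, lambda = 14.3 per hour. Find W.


W = L / lambda = 10.0 / 14.3 = 0.6993 hours

0.6993 hours


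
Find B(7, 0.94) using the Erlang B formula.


B(N,A) = (A^N/N!) / sum(A^k/k!, k=0..N) with N=7, A=0.94 = 0.0001

0.0001


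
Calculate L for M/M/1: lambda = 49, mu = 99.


rho = 49/99; L = rho/(1-rho) = 0.98

0.98


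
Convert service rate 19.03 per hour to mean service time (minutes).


Mean service time = 60/mu = 60/19.03 = 3.15 minutes

3.15 minutes


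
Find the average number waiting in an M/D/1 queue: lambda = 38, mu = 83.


M/D/1: Lq = rho^2 / (2*(1-rho)) where rho = 38/83; Lq = 0.19

0.19


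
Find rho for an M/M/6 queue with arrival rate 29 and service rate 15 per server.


rho = lambda/(c*mu) = 29/(6*15) = 0.3222

0.3222


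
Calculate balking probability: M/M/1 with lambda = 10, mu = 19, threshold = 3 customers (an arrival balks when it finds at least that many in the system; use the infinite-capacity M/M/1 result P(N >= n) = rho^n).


P(N >= 3) = rho^3 = (10/19)^3 = 0.1458

0.1458


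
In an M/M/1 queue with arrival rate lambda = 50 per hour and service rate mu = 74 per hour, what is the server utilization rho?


rho = lambda/mu = 50/74 = 0.6757

0.6757


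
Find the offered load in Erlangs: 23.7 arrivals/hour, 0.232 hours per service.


Offered load a = lambda * E[S] = 23.7 * 0.232 = 5.5 Erlangs

5.5 Erlangs


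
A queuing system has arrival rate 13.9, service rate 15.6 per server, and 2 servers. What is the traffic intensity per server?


rho = lambda / (c * mu) = 13.9 / (2 * 15.6) = 0.4455

0.4455


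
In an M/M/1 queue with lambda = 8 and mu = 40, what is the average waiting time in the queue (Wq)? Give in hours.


rho = 8/40; Wq = rho/(mu - lambda) = 0.0063 hours

0.0063 hours


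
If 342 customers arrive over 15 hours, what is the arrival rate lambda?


lambda = total arrivals / time = 342 / 15 = 22.8 per hour

22.8 per hour


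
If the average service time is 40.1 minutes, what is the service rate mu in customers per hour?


mu = 60 / avg_service_time = 60 / 40.1 = 1.5 per hour

1.5 per hour


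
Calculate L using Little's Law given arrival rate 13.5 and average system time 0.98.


L = lambda * W = 13.5 * 0.98 = 13.23

13.23


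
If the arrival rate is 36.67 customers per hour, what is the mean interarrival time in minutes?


Mean interarrival time = 60/lambda = 60/36.67 = 1.64 minutes

1.64 minutes


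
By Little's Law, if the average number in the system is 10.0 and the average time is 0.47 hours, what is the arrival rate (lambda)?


lambda = L / W = 10.0 / 0.47 = 21.28 per hour

21.28 per hour


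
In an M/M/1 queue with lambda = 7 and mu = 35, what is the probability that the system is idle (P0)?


P0 = 1 - rho = 1 - 7/35 = 0.8

0.8


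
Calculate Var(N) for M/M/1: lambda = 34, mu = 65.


rho = 34/65; Var(N) = rho/(1-rho)^2 = 2.3

2.3


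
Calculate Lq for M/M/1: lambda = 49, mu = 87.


rho = 49/87; Lq = rho^2/(1-rho) = 0.73

0.73


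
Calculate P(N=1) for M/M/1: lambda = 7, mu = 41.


rho = 7/41; P(n) = (1-rho)*rho^n = (1-7/41)*(7/41)^1 = 0.1416

0.1416


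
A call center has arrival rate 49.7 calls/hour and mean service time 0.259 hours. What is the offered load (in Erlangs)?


Offered load a = lambda * E[S] = 49.7 * 0.259 = 12.87 Erlangs

12.87 Erlangs


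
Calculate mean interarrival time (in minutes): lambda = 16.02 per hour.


Mean interarrival time = 60/lambda = 60/16.02 = 3.75 minutes

3.75 minutes


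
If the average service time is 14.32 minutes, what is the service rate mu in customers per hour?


mu = 60 / avg_service_time = 60 / 14.32 = 4.19 per hour

4.19 per hour


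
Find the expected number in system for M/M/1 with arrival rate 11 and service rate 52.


rho = 11/52; L = rho/(1-rho) = 0.27

0.27


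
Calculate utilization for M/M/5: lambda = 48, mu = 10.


rho = lambda/(c*mu) = 48/(5*10) = 0.96

0.96


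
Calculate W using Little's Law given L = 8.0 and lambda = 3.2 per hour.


W = L / lambda = 8.0 / 3.2 = 2.5 hours

2.5 hours


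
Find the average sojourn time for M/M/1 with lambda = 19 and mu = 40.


W = 1/(mu - lambda) = 1/(40 - 19) = 0.0476 hours

0.0476 hours


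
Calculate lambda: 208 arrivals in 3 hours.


lambda = total arrivals / time = 208 / 3 = 69.33 per hour

69.33 per hour


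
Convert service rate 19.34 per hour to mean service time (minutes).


Mean service time = 60/mu = 60/19.34 = 3.1 minutes

3.1 minutes


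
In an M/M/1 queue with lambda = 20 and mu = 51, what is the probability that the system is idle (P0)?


P0 = 1 - rho = 1 - 20/51 = 0.6078

0.6078


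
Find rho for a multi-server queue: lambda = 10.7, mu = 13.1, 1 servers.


rho = lambda / (c * mu) = 10.7 / (1 * 13.1) = 0.8168

0.8168


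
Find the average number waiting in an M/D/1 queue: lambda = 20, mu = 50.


M/D/1: Lq = rho^2 / (2*(1-rho)) where rho = 20/50; Lq = 0.13

0.13


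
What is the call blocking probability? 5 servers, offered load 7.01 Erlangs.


B(N,A) = (A^N/N!) / sum(A^k/k!, k=0..N) with N=5, A=7.01 = 0.4253

0.4253


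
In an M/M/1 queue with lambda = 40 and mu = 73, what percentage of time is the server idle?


Idle fraction = (1 - rho) * 100 = (1 - 40/73) * 100 = 45.2%

45.2%


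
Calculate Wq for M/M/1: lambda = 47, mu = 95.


rho = 47/95; Wq = rho/(mu - lambda) = 0.0103 hours

0.0103 hours


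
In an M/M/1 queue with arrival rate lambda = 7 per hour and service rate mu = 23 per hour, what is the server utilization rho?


rho = lambda/mu = 7/23 = 0.3043

0.3043


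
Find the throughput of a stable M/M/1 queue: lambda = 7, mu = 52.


For a stable queue (lambda < mu), throughput = lambda = 7 per hour

7 per hour


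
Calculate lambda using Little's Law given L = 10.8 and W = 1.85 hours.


lambda = L / W = 10.8 / 1.85 = 5.84 per hour

5.84 per hour


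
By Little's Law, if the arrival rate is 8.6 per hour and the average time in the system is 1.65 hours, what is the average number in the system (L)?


L = lambda * W = 8.6 * 1.65 = 14.19

14.19


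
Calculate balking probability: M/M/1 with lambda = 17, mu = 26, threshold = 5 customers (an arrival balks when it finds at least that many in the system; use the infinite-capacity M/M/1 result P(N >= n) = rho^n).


P(N >= 5) = rho^5 = (17/26)^5 = 0.1195

0.1195


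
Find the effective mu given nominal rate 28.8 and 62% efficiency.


Effective rate = mu * efficiency = 28.8 * 0.62 = 17.86 per hour

17.86 per hour


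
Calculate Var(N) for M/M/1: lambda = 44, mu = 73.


rho = 44/73; Var(N) = rho/(1-rho)^2 = 3.82

3.82


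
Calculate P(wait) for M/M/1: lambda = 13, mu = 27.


P(wait) = rho = lambda/mu = 13/27 = 0.4815

0.4815


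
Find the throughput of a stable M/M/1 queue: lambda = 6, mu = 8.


For a stable queue (lambda < mu), throughput = lambda = 6 per hour

6 per hour


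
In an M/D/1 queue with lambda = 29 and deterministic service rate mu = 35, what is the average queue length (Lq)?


M/D/1: Lq = rho^2 / (2*(1-rho)) where rho = 29/35; Lq = 2.0

2.0


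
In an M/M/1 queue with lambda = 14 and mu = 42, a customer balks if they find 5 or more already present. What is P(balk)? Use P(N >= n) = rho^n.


P(N >= 5) = rho^5 = (14/42)^5 = 0.0041

0.0041


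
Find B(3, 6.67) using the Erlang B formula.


B(N,A) = (A^N/N!) / sum(A^k/k!, k=0..N) with N=3, A=6.67 = 0.6231

0.6231


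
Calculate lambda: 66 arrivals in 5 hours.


lambda = total arrivals / time = 66 / 5 = 13.2 per hour

13.2 per hour


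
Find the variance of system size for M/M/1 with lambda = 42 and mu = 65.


rho = 42/65; Var(N) = rho/(1-rho)^2 = 5.16

5.16


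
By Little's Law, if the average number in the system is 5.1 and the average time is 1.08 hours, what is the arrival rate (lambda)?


lambda = L / W = 5.1 / 1.08 = 4.72 per hour

4.72 per hour


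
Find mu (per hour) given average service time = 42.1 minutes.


mu = 60 / avg_service_time = 60 / 42.1 = 1.43 per hour

1.43 per hour


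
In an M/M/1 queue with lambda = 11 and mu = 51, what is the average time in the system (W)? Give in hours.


W = 1/(mu - lambda) = 1/(51 - 11) = 0.025 hours

0.025 hours


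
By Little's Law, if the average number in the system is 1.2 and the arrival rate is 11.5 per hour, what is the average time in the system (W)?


W = L / lambda = 1.2 / 11.5 = 0.1043 hours

0.1043 hours


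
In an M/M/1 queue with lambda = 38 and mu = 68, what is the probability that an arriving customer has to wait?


P(wait) = rho = lambda/mu = 38/68 = 0.5588

0.5588


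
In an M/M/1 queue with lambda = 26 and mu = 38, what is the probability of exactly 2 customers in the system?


rho = 26/38; P(n) = (1-rho)*rho^n = (1-26/38)*(26/38)^2 = 0.1478

0.1478


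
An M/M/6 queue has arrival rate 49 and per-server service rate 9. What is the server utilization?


rho = lambda/(c*mu) = 49/(6*9) = 0.9074

0.9074


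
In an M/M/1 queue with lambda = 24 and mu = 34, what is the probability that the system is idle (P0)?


P0 = 1 - rho = 1 - 24/34 = 0.2941

0.2941


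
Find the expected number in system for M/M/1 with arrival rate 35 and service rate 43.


rho = 35/43; L = rho/(1-rho) = 4.38

4.38


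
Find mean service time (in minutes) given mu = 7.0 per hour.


Mean service time = 60/mu = 60/7.0 = 8.57 minutes

8.57 minutes


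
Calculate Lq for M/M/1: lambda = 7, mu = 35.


rho = 7/35; Lq = rho^2/(1-rho) = 0.05

0.05


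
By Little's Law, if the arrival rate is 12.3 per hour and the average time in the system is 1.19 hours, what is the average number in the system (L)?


L = lambda * W = 12.3 * 1.19 = 14.64

14.64


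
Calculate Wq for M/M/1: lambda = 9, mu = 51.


rho = 9/51; Wq = rho/(mu - lambda) = 0.0042 hours

0.0042 hours


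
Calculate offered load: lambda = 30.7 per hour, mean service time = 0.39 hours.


Offered load a = lambda * E[S] = 30.7 * 0.39 = 11.97 Erlangs

11.97 Erlangs


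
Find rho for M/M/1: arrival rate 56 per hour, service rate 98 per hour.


rho = lambda/mu = 56/98 = 0.5714

0.5714


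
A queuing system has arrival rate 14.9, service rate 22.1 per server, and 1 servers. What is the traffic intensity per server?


rho = lambda / (c * mu) = 14.9 / (1 * 22.1) = 0.6742

0.6742


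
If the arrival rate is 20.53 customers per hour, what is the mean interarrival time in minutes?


Mean interarrival time = 60/lambda = 60/20.53 = 2.92 minutes

2.92 minutes


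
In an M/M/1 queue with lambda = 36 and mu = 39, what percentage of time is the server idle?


Idle fraction = (1 - rho) * 100 = (1 - 36/39) * 100 = 7.7%

7.7%


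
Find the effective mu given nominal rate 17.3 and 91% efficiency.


Effective rate = mu * efficiency = 17.3 * 0.91 = 15.74 per hour

15.74 per hour


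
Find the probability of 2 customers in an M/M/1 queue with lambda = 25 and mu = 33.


rho = 25/33; P(n) = (1-rho)*rho^n = (1-25/33)*(25/33)^2 = 0.1391

0.1391


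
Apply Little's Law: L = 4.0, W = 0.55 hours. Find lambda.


lambda = L / W = 4.0 / 0.55 = 7.27 per hour

7.27 per hour


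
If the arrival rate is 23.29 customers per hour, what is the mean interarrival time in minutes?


Mean interarrival time = 60/lambda = 60/23.29 = 2.58 minutes

2.58 minutes


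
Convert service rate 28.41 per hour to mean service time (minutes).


Mean service time = 60/mu = 60/28.41 = 2.11 minutes

2.11 minutes


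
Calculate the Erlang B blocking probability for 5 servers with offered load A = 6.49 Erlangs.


B(N,A) = (A^N/N!) / sum(A^k/k!, k=0..N) with N=5, A=6.49 = 0.3933

0.3933


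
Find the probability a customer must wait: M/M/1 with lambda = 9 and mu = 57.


P(wait) = rho = lambda/mu = 9/57 = 0.1579

0.1579


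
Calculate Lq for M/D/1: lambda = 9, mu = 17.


M/D/1: Lq = rho^2 / (2*(1-rho)) where rho = 9/17; Lq = 0.3

0.3


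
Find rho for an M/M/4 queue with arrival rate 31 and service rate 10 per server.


rho = lambda/(c*mu) = 31/(4*10) = 0.775

0.775


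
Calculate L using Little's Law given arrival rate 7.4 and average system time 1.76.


L = lambda * W = 7.4 * 1.76 = 13.02

13.02


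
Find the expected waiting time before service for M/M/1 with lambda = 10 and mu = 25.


rho = 10/25; Wq = rho/(mu - lambda) = 0.0267 hours

0.0267 hours


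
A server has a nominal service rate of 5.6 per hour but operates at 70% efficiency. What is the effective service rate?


Effective rate = mu * efficiency = 5.6 * 0.7 = 3.92 per hour

3.92 per hour


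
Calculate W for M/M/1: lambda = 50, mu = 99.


W = 1/(mu - lambda) = 1/(99 - 50) = 0.0204 hours

0.0204 hours


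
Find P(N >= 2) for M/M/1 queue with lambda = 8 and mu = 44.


P(N >= 2) = rho^2 = (8/44)^2 = 0.0331

0.0331


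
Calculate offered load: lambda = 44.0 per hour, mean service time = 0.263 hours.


Offered load a = lambda * E[S] = 44.0 * 0.263 = 11.57 Erlangs

11.57 Erlangs


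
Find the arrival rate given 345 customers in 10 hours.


lambda = total arrivals / time = 345 / 10 = 34.5 per hour

34.5 per hour


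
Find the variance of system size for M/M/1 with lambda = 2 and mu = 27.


rho = 2/27; Var(N) = rho/(1-rho)^2 = 0.09

0.09


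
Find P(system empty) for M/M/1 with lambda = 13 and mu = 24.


P0 = 1 - rho = 1 - 13/24 = 0.4583

0.4583


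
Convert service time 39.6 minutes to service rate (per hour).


mu = 60 / avg_service_time = 60 / 39.6 = 1.52 per hour

1.52 per hour


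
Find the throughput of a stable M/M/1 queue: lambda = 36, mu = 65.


For a stable queue (lambda < mu), throughput = lambda = 36 per hour

36 per hour


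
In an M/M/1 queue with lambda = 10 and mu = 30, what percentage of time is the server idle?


Idle fraction = (1 - rho) * 100 = (1 - 10/30) * 100 = 66.7%

66.7%


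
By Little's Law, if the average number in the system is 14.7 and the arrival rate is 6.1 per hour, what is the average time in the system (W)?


W = L / lambda = 14.7 / 6.1 = 2.4098 hours

2.4098 hours


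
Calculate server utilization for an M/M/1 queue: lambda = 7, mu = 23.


rho = lambda/mu = 7/23 = 0.3043

0.3043


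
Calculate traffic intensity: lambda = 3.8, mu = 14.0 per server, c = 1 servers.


rho = lambda / (c * mu) = 3.8 / (1 * 14.0) = 0.2714

0.2714


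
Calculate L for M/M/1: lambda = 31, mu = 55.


rho = 31/55; L = rho/(1-rho) = 1.29

1.29


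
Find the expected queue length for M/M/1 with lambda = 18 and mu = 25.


rho = 18/25; Lq = rho^2/(1-rho) = 1.85

1.85


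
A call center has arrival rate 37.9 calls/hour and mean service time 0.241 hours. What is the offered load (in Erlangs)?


Offered load a = lambda * E[S] = 37.9 * 0.241 = 9.13 Erlangs

9.13 Erlangs


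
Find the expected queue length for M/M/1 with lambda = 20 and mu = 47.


rho = 20/47; Lq = rho^2/(1-rho) = 0.32

0.32


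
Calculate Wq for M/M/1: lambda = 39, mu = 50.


rho = 39/50; Wq = rho/(mu - lambda) = 0.0709 hours

0.0709 hours


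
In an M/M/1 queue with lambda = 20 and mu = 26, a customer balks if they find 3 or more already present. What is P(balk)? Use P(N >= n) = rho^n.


P(N >= 3) = rho^3 = (20/26)^3 = 0.4552

0.4552


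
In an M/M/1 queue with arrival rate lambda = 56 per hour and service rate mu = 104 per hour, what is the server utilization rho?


rho = lambda/mu = 56/104 = 0.5385

0.5385


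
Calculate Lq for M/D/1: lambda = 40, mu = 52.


M/D/1: Lq = rho^2 / (2*(1-rho)) where rho = 40/52; Lq = 1.28

1.28


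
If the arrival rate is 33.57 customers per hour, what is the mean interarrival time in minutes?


Mean interarrival time = 60/lambda = 60/33.57 = 1.79 minutes

1.79 minutes


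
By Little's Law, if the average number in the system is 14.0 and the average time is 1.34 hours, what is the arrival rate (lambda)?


lambda = L / W = 14.0 / 1.34 = 10.45 per hour

10.45 per hour


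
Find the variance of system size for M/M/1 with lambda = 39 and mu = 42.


rho = 39/42; Var(N) = rho/(1-rho)^2 = 182.0

182.0


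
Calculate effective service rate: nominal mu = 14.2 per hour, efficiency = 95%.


Effective rate = mu * efficiency = 14.2 * 0.95 = 13.49 per hour

13.49 per hour


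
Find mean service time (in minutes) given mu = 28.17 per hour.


Mean service time = 60/mu = 60/28.17 = 2.13 minutes

2.13 minutes


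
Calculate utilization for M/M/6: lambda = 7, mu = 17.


rho = lambda/(c*mu) = 7/(6*17) = 0.0686

0.0686


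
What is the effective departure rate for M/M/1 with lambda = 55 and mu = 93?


For a stable queue (lambda < mu), throughput = lambda = 55 per hour

55 per hour


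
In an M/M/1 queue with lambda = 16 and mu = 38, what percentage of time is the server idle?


Idle fraction = (1 - rho) * 100 = (1 - 16/38) * 100 = 57.9%

57.9%


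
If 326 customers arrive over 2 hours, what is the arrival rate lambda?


lambda = total arrivals / time = 326 / 2 = 163.0 per hour

163.0 per hour


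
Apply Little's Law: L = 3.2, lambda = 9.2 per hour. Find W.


W = L / lambda = 3.2 / 9.2 = 0.3478 hours

0.3478 hours


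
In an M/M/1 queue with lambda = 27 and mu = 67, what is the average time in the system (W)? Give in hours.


W = 1/(mu - lambda) = 1/(67 - 27) = 0.025 hours

0.025 hours


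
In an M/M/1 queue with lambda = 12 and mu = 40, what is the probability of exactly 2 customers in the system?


rho = 12/40; P(n) = (1-rho)*rho^n = (1-12/40)*(12/40)^2 = 0.063

0.063


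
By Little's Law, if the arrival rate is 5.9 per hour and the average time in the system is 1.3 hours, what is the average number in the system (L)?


L = lambda * W = 5.9 * 1.3 = 7.67

7.67


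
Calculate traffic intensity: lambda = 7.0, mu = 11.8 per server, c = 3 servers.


rho = lambda / (c * mu) = 7.0 / (3 * 11.8) = 0.1977

0.1977


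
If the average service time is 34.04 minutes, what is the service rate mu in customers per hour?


mu = 60 / avg_service_time = 60 / 34.04 = 1.76 per hour

1.76 per hour


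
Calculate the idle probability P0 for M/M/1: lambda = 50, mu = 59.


P0 = 1 - rho = 1 - 50/59 = 0.1525

0.1525


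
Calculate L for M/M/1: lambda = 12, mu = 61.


rho = 12/61; L = rho/(1-rho) = 0.24

0.24


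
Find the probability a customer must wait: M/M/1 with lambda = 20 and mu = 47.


P(wait) = rho = lambda/mu = 20/47 = 0.4255

0.4255


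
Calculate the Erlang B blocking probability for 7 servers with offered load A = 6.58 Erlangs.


B(N,A) = (A^N/N!) / sum(A^k/k!, k=0..N) with N=7, A=6.58 = 0.2225

0.2225


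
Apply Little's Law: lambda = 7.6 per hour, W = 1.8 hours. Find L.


L = lambda * W = 7.6 * 1.8 = 13.68

13.68


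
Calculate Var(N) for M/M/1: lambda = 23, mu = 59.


rho = 23/59; Var(N) = rho/(1-rho)^2 = 1.05

1.05


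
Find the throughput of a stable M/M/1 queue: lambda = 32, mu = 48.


For a stable queue (lambda < mu), throughput = lambda = 32 per hour

32 per hour


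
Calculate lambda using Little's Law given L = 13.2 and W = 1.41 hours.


lambda = L / W = 13.2 / 1.41 = 9.36 per hour

9.36 per hour


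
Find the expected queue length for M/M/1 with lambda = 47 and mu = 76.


rho = 47/76; Lq = rho^2/(1-rho) = 1.0

1.0


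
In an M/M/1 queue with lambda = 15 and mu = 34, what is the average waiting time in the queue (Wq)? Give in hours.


rho = 15/34; Wq = rho/(mu - lambda) = 0.0232 hours

0.0232 hours


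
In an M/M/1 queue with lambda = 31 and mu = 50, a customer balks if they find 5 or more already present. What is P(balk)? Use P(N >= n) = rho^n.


P(N >= 5) = rho^5 = (31/50)^5 = 0.0916

0.0916


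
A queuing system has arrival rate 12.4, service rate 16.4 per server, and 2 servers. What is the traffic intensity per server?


rho = lambda / (c * mu) = 12.4 / (2 * 16.4) = 0.378

0.378


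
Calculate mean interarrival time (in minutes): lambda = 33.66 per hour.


Mean interarrival time = 60/lambda = 60/33.66 = 1.78 minutes

1.78 minutes


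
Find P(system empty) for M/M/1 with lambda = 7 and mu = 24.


P0 = 1 - rho = 1 - 7/24 = 0.7083

0.7083


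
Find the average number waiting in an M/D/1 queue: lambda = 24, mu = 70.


M/D/1: Lq = rho^2 / (2*(1-rho)) where rho = 24/70; Lq = 0.09

0.09


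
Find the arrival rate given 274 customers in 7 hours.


lambda = total arrivals / time = 274 / 7 = 39.14 per hour

39.14 per hour


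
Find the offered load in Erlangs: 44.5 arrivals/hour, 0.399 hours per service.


Offered load a = lambda * E[S] = 44.5 * 0.399 = 17.76 Erlangs

17.76 Erlangs


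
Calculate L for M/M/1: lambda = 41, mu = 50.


rho = 41/50; L = rho/(1-rho) = 4.56

4.56


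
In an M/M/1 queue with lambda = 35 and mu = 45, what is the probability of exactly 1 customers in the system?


rho = 35/45; P(n) = (1-rho)*rho^n = (1-35/45)*(35/45)^1 = 0.1728

0.1728


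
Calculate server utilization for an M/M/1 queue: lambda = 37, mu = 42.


rho = lambda/mu = 37/42 = 0.881

0.881


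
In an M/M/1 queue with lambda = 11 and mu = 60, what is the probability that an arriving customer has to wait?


P(wait) = rho = lambda/mu = 11/60 = 0.1833

0.1833


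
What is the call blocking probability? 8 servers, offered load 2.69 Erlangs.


B(N,A) = (A^N/N!) / sum(A^k/k!, k=0..N) with N=8, A=2.69 = 0.0046

0.0046


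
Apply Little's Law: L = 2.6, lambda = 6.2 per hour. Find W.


W = L / lambda = 2.6 / 6.2 = 0.4194 hours

0.4194 hours


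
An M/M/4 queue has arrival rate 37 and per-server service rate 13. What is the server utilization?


rho = lambda/(c*mu) = 37/(4*13) = 0.7115

0.7115


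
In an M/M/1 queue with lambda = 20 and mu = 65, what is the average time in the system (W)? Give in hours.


W = 1/(mu - lambda) = 1/(65 - 20) = 0.0222 hours

0.0222 hours


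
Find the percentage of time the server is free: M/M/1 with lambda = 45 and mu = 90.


Idle fraction = (1 - rho) * 100 = (1 - 45/90) * 100 = 50.0%

50.0%


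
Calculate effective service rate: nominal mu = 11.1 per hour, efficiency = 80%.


Effective rate = mu * efficiency = 11.1 * 0.8 = 8.88 per hour

8.88 per hour


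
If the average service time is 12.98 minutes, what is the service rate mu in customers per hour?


mu = 60 / avg_service_time = 60 / 12.98 = 4.62 per hour

4.62 per hour


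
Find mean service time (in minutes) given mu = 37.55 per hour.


Mean service time = 60/mu = 60/37.55 = 1.6 minutes

1.6 minutes


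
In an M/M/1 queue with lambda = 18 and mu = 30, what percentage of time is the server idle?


Idle fraction = (1 - rho) * 100 = (1 - 18/30) * 100 = 40.0%

40.0%


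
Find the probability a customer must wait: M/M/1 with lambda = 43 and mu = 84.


P(wait) = rho = lambda/mu = 43/84 = 0.5119

0.5119


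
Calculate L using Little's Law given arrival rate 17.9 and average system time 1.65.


L = lambda * W = 17.9 * 1.65 = 29.54

29.54


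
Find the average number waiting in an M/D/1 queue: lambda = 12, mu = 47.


M/D/1: Lq = rho^2 / (2*(1-rho)) where rho = 12/47; Lq = 0.04

0.04


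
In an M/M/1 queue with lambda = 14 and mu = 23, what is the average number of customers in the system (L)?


rho = 14/23; L = rho/(1-rho) = 1.56

1.56


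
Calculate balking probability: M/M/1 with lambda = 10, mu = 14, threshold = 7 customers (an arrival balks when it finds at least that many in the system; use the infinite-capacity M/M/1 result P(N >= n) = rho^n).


P(N >= 7) = rho^7 = (10/14)^7 = 0.0949

0.0949


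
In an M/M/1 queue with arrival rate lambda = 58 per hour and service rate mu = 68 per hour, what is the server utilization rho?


rho = lambda/mu = 58/68 = 0.8529

0.8529


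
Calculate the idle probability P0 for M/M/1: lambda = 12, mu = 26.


P0 = 1 - rho = 1 - 12/26 = 0.5385

0.5385


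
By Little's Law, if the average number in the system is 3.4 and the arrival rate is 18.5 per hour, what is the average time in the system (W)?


W = L / lambda = 3.4 / 18.5 = 0.1838 hours

0.1838 hours


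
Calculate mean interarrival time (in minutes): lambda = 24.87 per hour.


Mean interarrival time = 60/lambda = 60/24.87 = 2.41 minutes

2.41 minutes


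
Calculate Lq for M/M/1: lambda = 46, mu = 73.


rho = 46/73; Lq = rho^2/(1-rho) = 1.07

1.07


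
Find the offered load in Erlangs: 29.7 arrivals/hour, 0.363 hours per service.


Offered load a = lambda * E[S] = 29.7 * 0.363 = 10.78 Erlangs

10.78 Erlangs


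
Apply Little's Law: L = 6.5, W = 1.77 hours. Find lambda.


lambda = L / W = 6.5 / 1.77 = 3.67 per hour

3.67 per hour


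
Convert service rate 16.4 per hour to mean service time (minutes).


Mean service time = 60/mu = 60/16.4 = 3.66 minutes

3.66 minutes


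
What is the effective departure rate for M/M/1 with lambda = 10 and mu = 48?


For a stable queue (lambda < mu), throughput = lambda = 10 per hour

10 per hour


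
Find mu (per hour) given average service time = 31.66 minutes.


mu = 60 / avg_service_time = 60 / 31.66 = 1.9 per hour

1.9 per hour


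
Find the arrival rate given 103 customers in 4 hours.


lambda = total arrivals / time = 103 / 4 = 25.75 per hour

25.75 per hour


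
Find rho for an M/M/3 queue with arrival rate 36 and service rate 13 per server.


rho = lambda/(c*mu) = 36/(3*13) = 0.9231

0.9231


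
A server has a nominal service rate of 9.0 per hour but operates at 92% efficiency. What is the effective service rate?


Effective rate = mu * efficiency = 9.0 * 0.92 = 8.28 per hour

8.28 per hour


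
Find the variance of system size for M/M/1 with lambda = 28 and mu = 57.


rho = 28/57; Var(N) = rho/(1-rho)^2 = 1.9

1.9


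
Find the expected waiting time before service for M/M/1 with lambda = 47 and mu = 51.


rho = 47/51; Wq = rho/(mu - lambda) = 0.2304 hours

0.2304 hours


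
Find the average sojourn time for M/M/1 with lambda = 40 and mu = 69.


W = 1/(mu - lambda) = 1/(69 - 40) = 0.0345 hours

0.0345 hours


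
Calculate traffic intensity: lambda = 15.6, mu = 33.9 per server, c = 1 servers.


rho = lambda / (c * mu) = 15.6 / (1 * 33.9) = 0.4602

0.4602


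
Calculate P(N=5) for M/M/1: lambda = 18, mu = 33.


rho = 18/33; P(n) = (1-rho)*rho^n = (1-18/33)*(18/33)^5 = 0.0219

0.0219
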